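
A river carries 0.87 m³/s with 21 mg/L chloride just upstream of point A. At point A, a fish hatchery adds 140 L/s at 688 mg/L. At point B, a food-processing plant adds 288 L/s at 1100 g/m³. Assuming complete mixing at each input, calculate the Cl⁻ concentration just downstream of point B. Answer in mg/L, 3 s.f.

140 L/s = 0.14 m³/s.
After input A: C = (0.87·21 + 0.14·688) / 1.01 = 113.5 mg/L.
288 L/s = 0.288 m³/s.
After input B: C = (1.01·113.5 + 0.288·1100) / 1.298 = 332.3 mg/L.

332 mg/L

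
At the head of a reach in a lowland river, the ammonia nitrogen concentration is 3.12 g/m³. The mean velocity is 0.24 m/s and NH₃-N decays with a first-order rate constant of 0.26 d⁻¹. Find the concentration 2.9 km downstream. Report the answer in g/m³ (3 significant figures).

Travel time t = 2.9 km / 0.24 m/s = 2900/0.24 = 1.208e+04 s = 0.1399 d.
First-order decay: C = 3.12·exp(−0.26·0.1399) = 3.12·0.9643 = 3.009 g/m³.

3.01 g/m³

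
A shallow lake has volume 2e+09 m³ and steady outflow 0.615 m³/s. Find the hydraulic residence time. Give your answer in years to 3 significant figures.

Q = 0.615 m³/s × 3.156e+07 s/yr = 1.941e+07 m³/yr.
Hydraulic residence time τ = V/Q = 2e+09/1.941e+07 = 103.1 yr.

103 yr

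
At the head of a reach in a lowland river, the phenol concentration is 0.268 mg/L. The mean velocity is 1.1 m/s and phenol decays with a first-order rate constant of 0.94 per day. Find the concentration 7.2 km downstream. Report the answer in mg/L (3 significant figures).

0.250 mg/L

Travel time t = 7.2 km / 1.1 m/s = 7200/1.1 = 6545 s = 0.07576 d.
First-order decay: C = 0.268·exp(−0.94·0.07576) = 0.268·0.9313 = 0.2496 mg/L.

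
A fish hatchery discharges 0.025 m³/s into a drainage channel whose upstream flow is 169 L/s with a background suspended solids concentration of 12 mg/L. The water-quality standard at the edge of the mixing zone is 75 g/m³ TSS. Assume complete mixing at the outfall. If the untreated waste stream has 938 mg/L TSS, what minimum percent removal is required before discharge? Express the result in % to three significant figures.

169 L/s = 0.169 m³/s.
Mass balance: 75·0.194 = 0.025·Cₑ + 0.169·12.
Cₑ = (14.55 − 2.028) / 0.025 = 500.9 mg/L.
Required removal = 1 − 500.9/938 = 46.6 %.

46.6 %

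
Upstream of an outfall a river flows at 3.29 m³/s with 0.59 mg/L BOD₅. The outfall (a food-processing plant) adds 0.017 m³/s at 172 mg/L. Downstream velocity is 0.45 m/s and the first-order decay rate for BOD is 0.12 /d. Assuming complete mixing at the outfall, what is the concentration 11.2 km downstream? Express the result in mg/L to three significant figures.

1.42 mg/L

After complete mixing, C₀ = (0.017·172 + 3.29·0.59) / 3.307 = 1.471 mg/L.
Travel time t = 1.12e+04 m / 0.45 m/s = 2.489e+04 s = 0.2881 d.
C = 1.471·exp(−0.12·0.2881) = 1.471·0.966 = 1.421 mg/L.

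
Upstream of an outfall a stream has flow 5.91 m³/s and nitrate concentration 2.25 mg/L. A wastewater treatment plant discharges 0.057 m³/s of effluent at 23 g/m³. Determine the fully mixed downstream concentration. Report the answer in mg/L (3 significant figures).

Flow-weighted mixing gives C = (0.057·23 + 5.91·2.25) / (0.057 + 5.91) = 14.61/5.967 = 2.448 mg/L.

2.45 mg/L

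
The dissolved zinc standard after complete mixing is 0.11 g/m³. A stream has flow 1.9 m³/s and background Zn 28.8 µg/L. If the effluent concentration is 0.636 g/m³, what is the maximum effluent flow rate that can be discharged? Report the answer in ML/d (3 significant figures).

25.3 ML/d

28.8 µg/L = 0.0288 mg/L.
Mass balance at complete mixing: C_std·(Q_w + Q_r) = Q_w·C_e + Q_r·C_b.
Rearranging, Q_w = Q_r·(C_std − C_b)/(C_e − C_std) = 1.9·(0.11 − 0.0288) / (0.636 − 0.11) = 0.2933 m³/s.
= 25.34 ML/d.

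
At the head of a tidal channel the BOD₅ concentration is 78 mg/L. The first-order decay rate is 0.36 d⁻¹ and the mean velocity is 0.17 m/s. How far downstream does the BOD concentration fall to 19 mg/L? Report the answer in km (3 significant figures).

From C = C₀·e^(−kt), t = ln(C₀/C)/k = ln(78/19)/0.36 = 1.412/0.36 = 3.923 d.
Distance = v·t = 0.17 m/s × 3.389e+05 s = 5.762e+04 m = 57.62 km.

57.6 km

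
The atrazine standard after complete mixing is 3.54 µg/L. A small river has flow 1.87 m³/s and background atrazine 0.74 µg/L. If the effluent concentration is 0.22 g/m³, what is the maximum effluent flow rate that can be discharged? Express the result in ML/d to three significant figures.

0.74 µg/L = 0.00074 mg/L.
3.54 µg/L = 0.00354 mg/L.
Mass balance at complete mixing: C_std·(Q_w + Q_r) = Q_w·C_e + Q_r·C_b.
Rearranging, Q_w = Q_r·(C_std − C_b)/(C_e − C_std) = 1.87·(0.00354 − 0.00074) / (0.22 − 0.00354) = 0.02419 m³/s.
= 2.09 ML/d.

2.09 ML/d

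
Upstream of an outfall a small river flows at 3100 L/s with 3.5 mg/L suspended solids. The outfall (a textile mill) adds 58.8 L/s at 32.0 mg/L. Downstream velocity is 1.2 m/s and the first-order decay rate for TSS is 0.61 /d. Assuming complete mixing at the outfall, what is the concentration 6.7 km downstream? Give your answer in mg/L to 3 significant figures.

58.8 L/s = 0.0588 m³/s.
3100 L/s = 3.1 m³/s.
After complete mixing, C₀ = (0.0588·32 + 3.1·3.5) / 3.159 = 4.031 mg/L.
Travel time t = 6700 m / 1.2 m/s = 5583 s = 0.06462 d.
C = 4.031·exp(−0.61·0.06462) = 4.031·0.9613 = 3.875 mg/L.

3.87 mg/L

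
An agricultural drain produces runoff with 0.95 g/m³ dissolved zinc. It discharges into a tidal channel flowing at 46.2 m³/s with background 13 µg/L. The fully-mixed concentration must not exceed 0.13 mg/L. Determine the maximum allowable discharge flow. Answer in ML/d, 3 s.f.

570 ML/d

13 µg/L = 0.013 mg/L.
Mass balance at complete mixing: C_std·(Q_w + Q_r) = Q_w·C_e + Q_r·C_b.
Rearranging, Q_w = Q_r·(C_std − C_b)/(C_e − C_std) = 46.2·(0.13 − 0.013) / (0.95 − 0.13) = 6.592 m³/s.
= 569.5 ML/d.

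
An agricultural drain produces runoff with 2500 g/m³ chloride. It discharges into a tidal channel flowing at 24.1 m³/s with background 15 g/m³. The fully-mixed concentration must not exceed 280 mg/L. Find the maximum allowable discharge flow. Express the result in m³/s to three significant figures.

2.88 m³/s

Mass balance at complete mixing: C_std·(Q_w + Q_r) = Q_w·C_e + Q_r·C_b.
Rearranging, Q_w = Q_r·(C_std − C_b)/(C_e − C_std) = 24.1·(280 − 15) / (2500 − 280) = 2.877 m³/s.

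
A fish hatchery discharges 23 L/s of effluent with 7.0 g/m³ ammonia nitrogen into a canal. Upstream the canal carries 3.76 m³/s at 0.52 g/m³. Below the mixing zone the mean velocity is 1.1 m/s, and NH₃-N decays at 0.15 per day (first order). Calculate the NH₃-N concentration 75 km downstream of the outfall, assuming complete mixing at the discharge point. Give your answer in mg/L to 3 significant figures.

23 L/s = 0.023 m³/s.
After complete mixing, C₀ = (0.023·7 + 3.76·0.52) / 3.783 = 0.5594 mg/L.
Travel time t = 7.5e+04 m / 1.1 m/s = 6.818e+04 s = 0.7891 d.
C = 0.5594·exp(−0.15·0.7891) = 0.5594·0.8884 = 0.4969 mg/L.

0.497 mg/L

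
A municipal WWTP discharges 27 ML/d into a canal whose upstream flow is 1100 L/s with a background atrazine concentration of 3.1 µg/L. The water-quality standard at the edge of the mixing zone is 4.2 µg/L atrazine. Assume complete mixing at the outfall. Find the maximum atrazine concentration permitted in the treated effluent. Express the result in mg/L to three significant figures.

27 ML/d = 0.3125 m³/s.
1100 L/s = 1.1 m³/s.
3.1 µg/L = 0.0031 mg/L.
4.2 µg/L = 0.0042 mg/L.
Mass balance: 0.0042·1.413 = 0.3125·Cₑ + 1.1·0.0031.
Cₑ = (0.005933 − 0.00341) / 0.3125 = 0.008072 mg/L.

0.00807 mg/L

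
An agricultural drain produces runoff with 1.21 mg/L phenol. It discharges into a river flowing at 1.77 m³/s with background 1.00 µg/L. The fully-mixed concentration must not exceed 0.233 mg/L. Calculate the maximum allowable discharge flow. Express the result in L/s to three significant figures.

420 L/s

1.00 µg/L = 0.001 mg/L.
Mass balance at complete mixing: C_std·(Q_w + Q_r) = Q_w·C_e + Q_r·C_b.
Rearranging, Q_w = Q_r·(C_std − C_b)/(C_e − C_std) = 1.77·(0.233 − 0.001) / (1.21 − 0.233) = 0.4203 m³/s.
= 420.3 L/s.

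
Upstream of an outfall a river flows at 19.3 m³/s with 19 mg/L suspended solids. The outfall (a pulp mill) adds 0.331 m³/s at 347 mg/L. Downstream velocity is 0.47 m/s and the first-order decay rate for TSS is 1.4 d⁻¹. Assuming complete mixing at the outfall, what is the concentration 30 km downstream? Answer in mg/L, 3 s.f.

After complete mixing, C₀ = (0.331·347 + 19.3·19) / 19.63 = 24.53 mg/L.
Travel time t = 3e+04 m / 0.47 m/s = 6.383e+04 s = 0.7388 d.
C = 24.53·exp(−1.4·0.7388) = 24.53·0.3555 = 8.72 mg/L.

8.72 mg/L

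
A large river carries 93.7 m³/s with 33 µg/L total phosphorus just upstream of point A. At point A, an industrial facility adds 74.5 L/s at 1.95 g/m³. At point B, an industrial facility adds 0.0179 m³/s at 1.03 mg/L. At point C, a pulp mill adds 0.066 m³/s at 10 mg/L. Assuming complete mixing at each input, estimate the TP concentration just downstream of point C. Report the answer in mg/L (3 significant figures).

0.0417 mg/L

33 µg/L = 0.033 mg/L.
74.5 L/s = 0.0745 m³/s.
After input A: C = (93.7·0.033 + 0.0745·1.95) / 93.77 = 0.03452 mg/L.
After input B: C = (93.77·0.03452 + 0.0179·1.03) / 93.79 = 0.03471 mg/L.
After input C: C = (93.79·0.03471 + 0.066·10) / 93.86 = 0.04172 mg/L.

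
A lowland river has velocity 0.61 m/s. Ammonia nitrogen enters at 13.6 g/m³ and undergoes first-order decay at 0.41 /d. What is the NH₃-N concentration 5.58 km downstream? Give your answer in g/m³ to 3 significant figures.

13.0 g/m³

Travel time t = 5.58 km / 0.61 m/s = 5580/0.61 = 9148 s = 0.1059 d.
First-order decay: C = 13.6·exp(−0.41·0.1059) = 13.6·0.9575 = 13.02 g/m³.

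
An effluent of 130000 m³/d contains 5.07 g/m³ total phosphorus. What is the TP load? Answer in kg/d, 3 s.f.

130000 m³/d = 1.505 m³/s.
Mass flux = Q·C = 1.505 m³/s × 5.07 g/m³ = 7.628 g/s.
= 7.628 g/s × 86.4 = 659.1 kg/d.

659 kg/d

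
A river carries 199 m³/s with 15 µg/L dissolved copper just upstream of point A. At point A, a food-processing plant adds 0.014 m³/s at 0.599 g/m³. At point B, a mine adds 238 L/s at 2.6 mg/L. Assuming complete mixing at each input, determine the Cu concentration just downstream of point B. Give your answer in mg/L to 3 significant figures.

0.0181 mg/L

15 µg/L = 0.015 mg/L.
After input A: C = (199·0.015 + 0.014·0.599) / 199 = 0.01504 mg/L.
238 L/s = 0.238 m³/s.
After input B: C = (199·0.01504 + 0.238·2.6) / 199.3 = 0.01813 mg/L.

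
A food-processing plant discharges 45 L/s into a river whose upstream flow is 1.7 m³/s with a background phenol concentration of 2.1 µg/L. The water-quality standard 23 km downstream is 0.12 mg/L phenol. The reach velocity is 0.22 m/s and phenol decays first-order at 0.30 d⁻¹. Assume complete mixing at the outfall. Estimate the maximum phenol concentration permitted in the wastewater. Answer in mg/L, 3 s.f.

6.61 mg/L

45 L/s = 0.045 m³/s.
2.1 µg/L = 0.0021 mg/L.
Travel time to the compliance point: t = 2.3e+04/0.22 = 1.045e+05 s = 1.21 d; decay factor exp(−0.30·1.21) = 0.6956.
So the concentration just after mixing may be at most 0.12/0.6956 = 0.1725 mg/L.
Mass balance: 0.1725·1.745 = 0.045·Cₑ + 1.7·0.0021.
Cₑ = (0.301 − 0.00357) / 0.045 = 6.61 mg/L.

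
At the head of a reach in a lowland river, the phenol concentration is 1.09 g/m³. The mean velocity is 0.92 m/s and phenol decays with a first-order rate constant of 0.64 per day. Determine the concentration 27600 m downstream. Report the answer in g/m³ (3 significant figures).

Travel time t = 27600 m / 0.92 m/s = 2.76e+04/0.92 = 3e+04 s = 0.3472 d.
First-order decay: C = 1.09·exp(−0.64·0.3472) = 1.09·0.8007 = 0.8728 g/m³.

0.873 g/m³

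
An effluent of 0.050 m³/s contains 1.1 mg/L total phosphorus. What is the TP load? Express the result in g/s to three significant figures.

Mass flux = Q·C = 0.05 m³/s × 1.1 g/m³ = 0.055 g/s.

0.0550 g/s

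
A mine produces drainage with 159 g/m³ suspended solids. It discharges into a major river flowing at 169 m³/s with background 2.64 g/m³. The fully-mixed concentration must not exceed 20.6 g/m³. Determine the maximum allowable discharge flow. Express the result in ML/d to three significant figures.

Mass balance at complete mixing: C_std·(Q_w + Q_r) = Q_w·C_e + Q_r·C_b.
Rearranging, Q_w = Q_r·(C_std − C_b)/(C_e − C_std) = 169·(20.6 − 2.64) / (159 − 20.6) = 21.93 m³/s.
= 1895 ML/d.

1890 ML/d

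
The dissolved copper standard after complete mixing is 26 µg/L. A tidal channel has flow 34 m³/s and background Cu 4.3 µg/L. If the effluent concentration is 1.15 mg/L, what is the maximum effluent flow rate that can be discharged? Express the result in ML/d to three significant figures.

4.3 µg/L = 0.0043 mg/L.
26 µg/L = 0.026 mg/L.
Mass balance at complete mixing: C_std·(Q_w + Q_r) = Q_w·C_e + Q_r·C_b.
Rearranging, Q_w = Q_r·(C_std − C_b)/(C_e − C_std) = 34·(0.026 − 0.0043) / (1.15 − 0.026) = 0.6564 m³/s.
= 56.71 ML/d.

56.7 ML/d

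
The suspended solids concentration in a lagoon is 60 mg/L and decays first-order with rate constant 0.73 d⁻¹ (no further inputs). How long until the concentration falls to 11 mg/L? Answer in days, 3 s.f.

t = ln(C₀/C)/k = ln(60/11)/0.73 = 1.696/0.73 = 2.324 d.

2.32 d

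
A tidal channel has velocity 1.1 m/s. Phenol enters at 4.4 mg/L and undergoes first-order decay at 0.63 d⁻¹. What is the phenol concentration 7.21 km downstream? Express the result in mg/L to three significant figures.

Travel time t = 7.21 km / 1.1 m/s = 7210/1.1 = 6555 s = 0.07586 d.
First-order decay: C = 4.4·exp(−0.63·0.07586) = 4.4·0.9533 = 4.195 mg/L.

4.19 mg/L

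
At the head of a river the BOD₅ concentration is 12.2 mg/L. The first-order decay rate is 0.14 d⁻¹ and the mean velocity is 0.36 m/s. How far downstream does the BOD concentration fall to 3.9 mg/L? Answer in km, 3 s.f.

From C = C₀·e^(−kt), t = ln(C₀/C)/k = ln(12.2/3.9)/0.14 = 1.14/0.14 = 8.146 d.
Distance = v·t = 0.36 m/s × 7.038e+05 s = 2.534e+05 m = 253.4 km.

253 km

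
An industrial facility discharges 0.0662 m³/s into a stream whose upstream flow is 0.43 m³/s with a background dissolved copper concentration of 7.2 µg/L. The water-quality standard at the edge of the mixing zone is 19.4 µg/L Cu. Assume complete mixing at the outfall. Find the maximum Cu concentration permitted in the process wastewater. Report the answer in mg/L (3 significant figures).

7.2 µg/L = 0.0072 mg/L.
19.4 µg/L = 0.0194 mg/L.
Mass balance: 0.0194·0.4962 = 0.0662·Cₑ + 0.43·0.0072.
Cₑ = (0.009626 − 0.003096) / 0.0662 = 0.09864 mg/L.

0.0986 mg/L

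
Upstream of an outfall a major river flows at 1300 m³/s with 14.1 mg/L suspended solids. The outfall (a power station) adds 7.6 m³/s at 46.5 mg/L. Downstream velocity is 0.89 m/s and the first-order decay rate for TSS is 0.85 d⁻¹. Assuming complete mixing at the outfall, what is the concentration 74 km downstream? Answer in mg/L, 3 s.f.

After complete mixing, C₀ = (7.6·46.5 + 1300·14.1) / 1308 = 14.29 mg/L.
Travel time t = 7.4e+04 m / 0.89 m/s = 8.315e+04 s = 0.9623 d.
C = 14.29·exp(−0.85·0.9623) = 14.29·0.4413 = 6.306 mg/L.

6.31 mg/L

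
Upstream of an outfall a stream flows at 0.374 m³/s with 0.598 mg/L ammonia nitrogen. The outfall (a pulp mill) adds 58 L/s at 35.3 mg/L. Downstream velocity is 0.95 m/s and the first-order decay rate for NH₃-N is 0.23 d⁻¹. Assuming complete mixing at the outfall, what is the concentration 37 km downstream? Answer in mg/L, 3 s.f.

4.74 mg/L

58 L/s = 0.058 m³/s.
After complete mixing, C₀ = (0.058·35.3 + 0.374·0.598) / 0.432 = 5.257 mg/L.
Travel time t = 3.7e+04 m / 0.95 m/s = 3.895e+04 s = 0.4508 d.
C = 5.257·exp(−0.23·0.4508) = 5.257·0.9015 = 4.739 mg/L.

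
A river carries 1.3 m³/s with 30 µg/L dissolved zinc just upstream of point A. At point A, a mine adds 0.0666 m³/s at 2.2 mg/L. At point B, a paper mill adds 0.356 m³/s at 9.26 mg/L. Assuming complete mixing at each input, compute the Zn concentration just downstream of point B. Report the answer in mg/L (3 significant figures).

30 µg/L = 0.03 mg/L.
After input A: C = (1.3·0.03 + 0.0666·2.2) / 1.367 = 0.1358 mg/L.
After input B: C = (1.367·0.1358 + 0.356·9.26) / 1.723 = 2.021 mg/L.

2.02 mg/L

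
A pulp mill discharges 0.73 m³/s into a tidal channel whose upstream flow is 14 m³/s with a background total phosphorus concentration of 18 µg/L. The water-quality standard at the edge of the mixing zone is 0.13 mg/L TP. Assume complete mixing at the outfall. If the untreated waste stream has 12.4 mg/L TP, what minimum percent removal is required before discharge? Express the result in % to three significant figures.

18 µg/L = 0.018 mg/L.
Mass balance: 0.13·14.73 = 0.73·Cₑ + 14·0.018.
Cₑ = (1.915 − 0.252) / 0.73 = 2.278 mg/L.
Required removal = 1 − 2.278/12.4 = 81.63 %.

81.6 %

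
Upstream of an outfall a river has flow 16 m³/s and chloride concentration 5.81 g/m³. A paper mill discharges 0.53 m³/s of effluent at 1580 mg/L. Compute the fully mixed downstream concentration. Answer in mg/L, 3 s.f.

Conservation of mass across the mixing zone: C = (0.53·1580 + 16·5.81) / (0.53 + 16) = 930.4/16.53 = 56.28 mg/L.

56.3 mg/L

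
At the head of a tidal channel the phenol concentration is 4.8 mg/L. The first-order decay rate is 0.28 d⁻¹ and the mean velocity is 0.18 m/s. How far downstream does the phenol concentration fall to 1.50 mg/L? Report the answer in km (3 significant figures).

64.6 km

From C = C₀·e^(−kt), t = ln(C₀/C)/k = ln(4.8/1.50)/0.28 = 1.163/0.28 = 4.154 d.
Distance = v·t = 0.18 m/s × 3.589e+05 s = 6.46e+04 m = 64.6 km.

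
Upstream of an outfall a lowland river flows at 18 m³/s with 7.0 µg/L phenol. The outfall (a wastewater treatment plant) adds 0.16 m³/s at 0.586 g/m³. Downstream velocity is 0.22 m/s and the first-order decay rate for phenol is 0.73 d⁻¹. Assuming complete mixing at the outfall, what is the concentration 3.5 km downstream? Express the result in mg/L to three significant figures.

0.0106 mg/L

7.0 µg/L = 0.007 mg/L.
After complete mixing, C₀ = (0.16·0.586 + 18·0.007) / 18.16 = 0.0121 mg/L.
Travel time t = 3500 m / 0.22 m/s = 1.591e+04 s = 0.1841 d.
C = 0.0121·exp(−0.73·0.1841) = 0.0121·0.8742 = 0.01058 mg/L.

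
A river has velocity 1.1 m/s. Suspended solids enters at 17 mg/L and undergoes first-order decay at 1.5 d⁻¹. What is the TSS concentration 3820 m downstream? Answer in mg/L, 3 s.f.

Travel time t = 3820 m / 1.1 m/s = 3820/1.1 = 3473 s = 0.04019 d.
First-order decay: C = 17·exp(−1.5·0.04019) = 17·0.9415 = 16.01 mg/L.

16.0 mg/L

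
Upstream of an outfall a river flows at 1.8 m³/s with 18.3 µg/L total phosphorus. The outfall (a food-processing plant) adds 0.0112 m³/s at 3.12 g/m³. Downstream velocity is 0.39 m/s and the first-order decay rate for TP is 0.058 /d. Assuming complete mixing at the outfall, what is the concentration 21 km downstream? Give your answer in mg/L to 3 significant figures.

18.3 µg/L = 0.0183 mg/L.
After complete mixing, C₀ = (0.0112·3.12 + 1.8·0.0183) / 1.811 = 0.03748 mg/L.
Travel time t = 2.1e+04 m / 0.39 m/s = 5.385e+04 s = 0.6232 d.
C = 0.03748·exp(−0.058·0.6232) = 0.03748·0.9645 = 0.03615 mg/L.

0.0361 mg/L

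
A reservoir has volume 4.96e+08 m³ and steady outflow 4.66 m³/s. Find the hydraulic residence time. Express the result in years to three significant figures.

Q = 4.66 m³/s × 3.156e+07 s/yr = 1.471e+08 m³/yr.
Hydraulic residence time τ = V/Q = 4.96e+08/1.471e+08 = 3.373 yr.

3.37 yr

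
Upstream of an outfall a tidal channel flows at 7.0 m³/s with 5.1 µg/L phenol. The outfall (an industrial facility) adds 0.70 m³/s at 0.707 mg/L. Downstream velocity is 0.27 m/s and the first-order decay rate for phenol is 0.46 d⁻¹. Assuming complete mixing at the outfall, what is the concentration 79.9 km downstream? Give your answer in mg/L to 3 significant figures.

0.0143 mg/L

5.1 µg/L = 0.0051 mg/L.
After complete mixing, C₀ = (0.7·0.707 + 7·0.0051) / 7.7 = 0.06891 mg/L.
Travel time t = 7.99e+04 m / 0.27 m/s = 2.959e+05 s = 3.425 d.
C = 0.06891·exp(−0.46·3.425) = 0.06891·0.2069 = 0.01426 mg/L.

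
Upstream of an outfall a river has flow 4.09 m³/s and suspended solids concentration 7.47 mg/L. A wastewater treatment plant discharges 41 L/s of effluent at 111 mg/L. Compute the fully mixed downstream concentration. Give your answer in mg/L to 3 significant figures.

41 L/s = 0.041 m³/s.
By mass balance at complete mixing, C = (0.041·111 + 4.09·7.47) / (0.041 + 4.09) = 35.1/4.131 = 8.498 mg/L.

8.50 mg/L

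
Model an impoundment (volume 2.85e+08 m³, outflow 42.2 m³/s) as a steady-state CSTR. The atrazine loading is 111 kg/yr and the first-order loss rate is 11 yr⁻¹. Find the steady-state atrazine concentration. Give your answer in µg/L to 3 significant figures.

0.0249 µg/L

Outflow Q = 42.2 m³/s × 3.156e+07 s/yr = 1.332e+09 m³/yr.
Steady-state CSTR mass balance: W = Q·C + k·V·C, so C = W/(Q + kV).
Q + kV = 1.332e+09 + 11·2.85e+08 = 4.467e+09 m³/yr.
C = 111/4.467e+09 = 2.485e-08 kg/m³ = 2.485e-05 mg/L = 0.02485 µg/L.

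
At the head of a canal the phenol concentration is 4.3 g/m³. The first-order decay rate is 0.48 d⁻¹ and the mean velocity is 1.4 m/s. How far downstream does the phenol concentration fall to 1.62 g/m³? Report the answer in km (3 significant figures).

From C = C₀·e^(−kt), t = ln(C₀/C)/k = ln(4.3/1.62)/0.48 = 0.9762/0.48 = 2.034 d.
Distance = v·t = 1.4 m/s × 1.757e+05 s = 2.46e+05 m = 246 km.

246 km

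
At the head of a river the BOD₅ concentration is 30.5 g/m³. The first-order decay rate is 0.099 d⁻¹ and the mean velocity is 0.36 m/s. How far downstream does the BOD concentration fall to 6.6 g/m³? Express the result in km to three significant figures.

From C = C₀·e^(−kt), t = ln(C₀/C)/k = ln(30.5/6.6)/0.099 = 1.531/0.099 = 15.46 d.
Distance = v·t = 0.36 m/s × 1.336e+06 s = 4.809e+05 m = 480.9 km.

481 km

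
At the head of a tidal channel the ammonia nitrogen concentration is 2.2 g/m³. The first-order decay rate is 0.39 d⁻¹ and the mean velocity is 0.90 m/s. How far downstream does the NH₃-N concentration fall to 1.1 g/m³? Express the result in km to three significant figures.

138 km

From C = C₀·e^(−kt), t = ln(C₀/C)/k = ln(2.2/1.1)/0.39 = 0.6931/0.39 = 1.777 d.
Distance = v·t = 0.90 m/s × 1.536e+05 s = 1.382e+05 m = 138.2 km.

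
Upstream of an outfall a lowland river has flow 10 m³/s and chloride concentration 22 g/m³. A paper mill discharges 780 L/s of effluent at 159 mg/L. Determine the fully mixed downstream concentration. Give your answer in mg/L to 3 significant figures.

31.9 mg/L

780 L/s = 0.78 m³/s.
Conservation of mass across the mixing zone: C = (0.78·159 + 10·22) / (0.78 + 10) = 344/10.78 = 31.91 mg/L.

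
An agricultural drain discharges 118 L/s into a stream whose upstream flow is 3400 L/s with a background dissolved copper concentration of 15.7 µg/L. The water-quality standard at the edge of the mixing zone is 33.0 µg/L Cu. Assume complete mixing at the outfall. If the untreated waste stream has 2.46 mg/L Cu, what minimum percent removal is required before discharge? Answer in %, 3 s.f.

78.4 %

118 L/s = 0.118 m³/s.
3400 L/s = 3.4 m³/s.
15.7 µg/L = 0.0157 mg/L.
33.0 µg/L = 0.033 mg/L.
Mass balance: 0.033·3.518 = 0.118·Cₑ + 3.4·0.0157.
Cₑ = (0.1161 − 0.05338) / 0.118 = 0.5315 mg/L.
Required removal = 1 − 0.5315/2.46 = 78.4 %.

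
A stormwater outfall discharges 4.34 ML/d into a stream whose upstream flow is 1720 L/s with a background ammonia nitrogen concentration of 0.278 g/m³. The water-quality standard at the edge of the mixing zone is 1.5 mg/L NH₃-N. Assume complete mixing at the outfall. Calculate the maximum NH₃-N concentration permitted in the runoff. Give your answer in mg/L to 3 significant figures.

4.34 ML/d = 0.05023 m³/s.
1720 L/s = 1.72 m³/s.
Mass balance: 1.5·1.77 = 0.05023·Cₑ + 1.72·0.278.
Cₑ = (2.655 − 0.4782) / 0.05023 = 43.34 mg/L.

43.3 mg/L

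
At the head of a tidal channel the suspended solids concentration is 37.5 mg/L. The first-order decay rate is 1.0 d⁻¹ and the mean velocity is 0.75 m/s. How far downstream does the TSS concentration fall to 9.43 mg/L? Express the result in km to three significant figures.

89.5 km

From C = C₀·e^(−kt), t = ln(C₀/C)/k = ln(37.5/9.43)/1.0 = 1.38/1.0 = 1.38 d.
Distance = v·t = 0.75 m/s × 1.193e+05 s = 8.945e+04 m = 89.45 km.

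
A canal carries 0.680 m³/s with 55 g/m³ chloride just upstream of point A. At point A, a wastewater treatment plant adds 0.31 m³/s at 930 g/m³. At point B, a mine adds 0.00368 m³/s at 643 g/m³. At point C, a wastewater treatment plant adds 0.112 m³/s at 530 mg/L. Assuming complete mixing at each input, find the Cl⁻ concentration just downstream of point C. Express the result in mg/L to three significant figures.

350 mg/L

After input A: C = (0.68·55 + 0.31·930) / 0.99 = 329 mg/L.
After input B: C = (0.99·329 + 0.00368·643) / 0.9937 = 330.2 mg/L.
After input C: C = (0.9937·330.2 + 0.112·530) / 1.106 = 350.4 mg/L.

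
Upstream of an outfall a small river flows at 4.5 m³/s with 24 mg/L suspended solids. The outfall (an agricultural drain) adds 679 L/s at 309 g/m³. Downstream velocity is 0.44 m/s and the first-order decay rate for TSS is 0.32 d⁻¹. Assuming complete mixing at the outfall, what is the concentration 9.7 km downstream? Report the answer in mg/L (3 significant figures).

56.6 mg/L

679 L/s = 0.679 m³/s.
After complete mixing, C₀ = (0.679·309 + 4.5·24) / 5.179 = 61.37 mg/L.
Travel time t = 9700 m / 0.44 m/s = 2.205e+04 s = 0.2552 d.
C = 61.37·exp(−0.32·0.2552) = 61.37·0.9216 = 56.55 mg/L.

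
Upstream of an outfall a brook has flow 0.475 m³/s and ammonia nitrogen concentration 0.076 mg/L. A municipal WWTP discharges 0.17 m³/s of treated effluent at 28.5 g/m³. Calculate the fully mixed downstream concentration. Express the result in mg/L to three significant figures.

By mass balance at complete mixing, C = (0.17·28.5 + 0.475·0.076) / (0.17 + 0.475) = 4.881/0.645 = 7.568 mg/L.

7.57 mg/L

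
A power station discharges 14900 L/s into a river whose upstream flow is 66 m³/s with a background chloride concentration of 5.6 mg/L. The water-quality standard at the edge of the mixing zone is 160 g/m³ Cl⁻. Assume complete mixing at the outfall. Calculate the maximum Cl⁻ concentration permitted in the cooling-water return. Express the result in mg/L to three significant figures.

844 mg/L

14900 L/s = 14.9 m³/s.
Mass balance: 160·80.9 = 14.9·Cₑ + 66·5.6.
Cₑ = (1.294e+04 − 369.6) / 14.9 = 843.9 mg/L.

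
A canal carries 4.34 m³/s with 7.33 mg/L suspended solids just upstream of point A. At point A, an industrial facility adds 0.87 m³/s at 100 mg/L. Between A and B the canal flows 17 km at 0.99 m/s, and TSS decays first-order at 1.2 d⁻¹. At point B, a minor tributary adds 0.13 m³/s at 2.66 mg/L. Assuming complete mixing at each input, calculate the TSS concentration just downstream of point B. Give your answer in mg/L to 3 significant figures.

17.6 mg/L

After input A: C = (4.34·7.33 + 0.87·100) / 5.21 = 22.8 mg/L.
Over the 17 km reach to input B (t = 1.717e+04 s = 0.1987 d), decay gives C = 22.8·exp(−1.2·0.1987) = 17.97 mg/L.
After input B: C = (5.21·17.97 + 0.13·2.66) / 5.34 = 17.59 mg/L.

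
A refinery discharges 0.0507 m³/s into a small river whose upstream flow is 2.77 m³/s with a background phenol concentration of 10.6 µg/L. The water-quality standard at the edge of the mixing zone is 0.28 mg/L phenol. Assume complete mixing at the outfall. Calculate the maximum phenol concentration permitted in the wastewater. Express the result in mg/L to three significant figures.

10.6 µg/L = 0.0106 mg/L.
Mass balance: 0.28·2.821 = 0.0507·Cₑ + 2.77·0.0106.
Cₑ = (0.7898 − 0.02936) / 0.0507 = 15 mg/L.

15.0 mg/L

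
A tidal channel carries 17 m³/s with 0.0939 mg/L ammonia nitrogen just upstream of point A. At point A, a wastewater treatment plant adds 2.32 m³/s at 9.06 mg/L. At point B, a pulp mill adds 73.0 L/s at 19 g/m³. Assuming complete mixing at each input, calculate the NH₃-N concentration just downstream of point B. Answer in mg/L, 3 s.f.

After input A: C = (17·0.0939 + 2.32·9.06) / 19.32 = 1.171 mg/L.
73.0 L/s = 0.073 m³/s.
After input B: C = (19.32·1.171 + 0.073·19) / 19.39 = 1.238 mg/L.

1.24 mg/L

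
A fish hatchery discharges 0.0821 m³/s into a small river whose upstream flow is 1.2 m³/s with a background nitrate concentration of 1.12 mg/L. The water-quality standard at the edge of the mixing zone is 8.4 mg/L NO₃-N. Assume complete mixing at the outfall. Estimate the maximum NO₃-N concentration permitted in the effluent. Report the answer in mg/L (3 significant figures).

115 mg/L

Mass balance: 8.4·1.282 = 0.0821·Cₑ + 1.2·1.12.
Cₑ = (10.77 − 1.344) / 0.0821 = 114.8 mg/L.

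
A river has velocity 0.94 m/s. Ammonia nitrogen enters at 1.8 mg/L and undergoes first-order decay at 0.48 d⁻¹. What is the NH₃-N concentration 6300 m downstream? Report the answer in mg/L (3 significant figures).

Travel time t = 6300 m / 0.94 m/s = 6300/0.94 = 6702 s = 0.07757 d.
First-order decay: C = 1.8·exp(−0.48·0.07757) = 1.8·0.9635 = 1.734 mg/L.

1.73 mg/L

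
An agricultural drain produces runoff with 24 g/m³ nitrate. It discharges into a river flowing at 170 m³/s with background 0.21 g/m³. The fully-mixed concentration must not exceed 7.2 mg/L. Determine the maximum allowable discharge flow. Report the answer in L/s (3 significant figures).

Mass balance at complete mixing: C_std·(Q_w + Q_r) = Q_w·C_e + Q_r·C_b.
Rearranging, Q_w = Q_r·(C_std − C_b)/(C_e − C_std) = 170·(7.2 − 0.21) / (24 − 7.2) = 70.73 m³/s.
= 7.073e+04 L/s.

70700 L/s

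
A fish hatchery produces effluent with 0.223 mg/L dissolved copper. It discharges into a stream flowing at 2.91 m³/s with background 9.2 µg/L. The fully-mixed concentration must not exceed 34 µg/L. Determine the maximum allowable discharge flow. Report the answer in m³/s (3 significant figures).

0.382 m³/s

9.2 µg/L = 0.0092 mg/L.
34 µg/L = 0.034 mg/L.
Mass balance at complete mixing: C_std·(Q_w + Q_r) = Q_w·C_e + Q_r·C_b.
Rearranging, Q_w = Q_r·(C_std − C_b)/(C_e − C_std) = 2.91·(0.034 − 0.0092) / (0.223 − 0.034) = 0.3818 m³/s.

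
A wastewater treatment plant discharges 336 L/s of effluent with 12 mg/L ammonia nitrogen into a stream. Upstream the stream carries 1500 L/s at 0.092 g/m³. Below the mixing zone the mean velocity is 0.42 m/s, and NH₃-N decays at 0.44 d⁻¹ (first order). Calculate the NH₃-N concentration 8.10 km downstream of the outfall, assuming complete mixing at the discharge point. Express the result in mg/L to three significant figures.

336 L/s = 0.336 m³/s.
1500 L/s = 1.5 m³/s.
After complete mixing, C₀ = (0.336·12 + 1.5·0.092) / 1.836 = 2.271 mg/L.
Travel time t = 8100 m / 0.42 m/s = 1.929e+04 s = 0.2232 d.
C = 2.271·exp(−0.44·0.2232) = 2.271·0.9065 = 2.059 mg/L.

2.06 mg/L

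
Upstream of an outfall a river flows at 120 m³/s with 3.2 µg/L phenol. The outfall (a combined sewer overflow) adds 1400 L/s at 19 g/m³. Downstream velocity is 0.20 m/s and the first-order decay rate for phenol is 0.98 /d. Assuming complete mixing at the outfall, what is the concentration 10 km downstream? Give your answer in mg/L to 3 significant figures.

1400 L/s = 1.4 m³/s.
3.2 µg/L = 0.0032 mg/L.
After complete mixing, C₀ = (1.4·19 + 120·0.0032) / 121.4 = 0.2223 mg/L.
Travel time t = 1e+04 m / 0.20 m/s = 5e+04 s = 0.5787 d.
C = 0.2223·exp(−0.98·0.5787) = 0.2223·0.5672 = 0.1261 mg/L.

0.126 mg/L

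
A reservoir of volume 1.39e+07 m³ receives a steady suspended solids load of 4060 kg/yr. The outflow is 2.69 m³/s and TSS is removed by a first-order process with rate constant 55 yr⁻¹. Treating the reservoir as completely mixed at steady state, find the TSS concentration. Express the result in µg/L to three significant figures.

4.78 µg/L

Outflow Q = 2.69 m³/s × 3.156e+07 s/yr = 8.489e+07 m³/yr.
Steady-state CSTR mass balance: W = Q·C + k·V·C, so C = W/(Q + kV).
Q + kV = 8.489e+07 + 55·1.39e+07 = 8.494e+08 m³/yr.
C = 4060/8.494e+08 = 4.78e-06 kg/m³ = 0.00478 mg/L = 4.78 µg/L.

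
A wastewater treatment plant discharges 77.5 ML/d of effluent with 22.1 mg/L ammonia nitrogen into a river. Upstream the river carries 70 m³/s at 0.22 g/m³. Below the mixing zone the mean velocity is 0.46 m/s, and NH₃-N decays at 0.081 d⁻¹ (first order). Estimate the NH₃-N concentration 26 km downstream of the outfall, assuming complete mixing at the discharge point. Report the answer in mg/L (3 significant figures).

77.5 ML/d = 0.897 m³/s.
After complete mixing, C₀ = (0.897·22.1 + 70·0.22) / 70.9 = 0.4968 mg/L.
Travel time t = 2.6e+04 m / 0.46 m/s = 5.652e+04 s = 0.6542 d.
C = 0.4968·exp(−0.081·0.6542) = 0.4968·0.9484 = 0.4712 mg/L.

0.471 mg/L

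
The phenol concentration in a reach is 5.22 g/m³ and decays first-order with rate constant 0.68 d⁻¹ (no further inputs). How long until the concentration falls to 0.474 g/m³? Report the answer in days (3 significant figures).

3.53 d

t = ln(C₀/C)/k = ln(5.22/0.474)/0.68 = 2.399/0.68 = 3.528 d.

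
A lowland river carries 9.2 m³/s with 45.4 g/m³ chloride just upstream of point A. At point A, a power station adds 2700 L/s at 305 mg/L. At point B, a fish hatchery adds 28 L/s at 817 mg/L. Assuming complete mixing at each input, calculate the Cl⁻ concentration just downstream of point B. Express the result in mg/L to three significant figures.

2700 L/s = 2.7 m³/s.
After input A: C = (9.2·45.4 + 2.7·305) / 11.9 = 104.3 mg/L.
28 L/s = 0.028 m³/s.
After input B: C = (11.9·104.3 + 0.028·817) / 11.93 = 106 mg/L.

106 mg/L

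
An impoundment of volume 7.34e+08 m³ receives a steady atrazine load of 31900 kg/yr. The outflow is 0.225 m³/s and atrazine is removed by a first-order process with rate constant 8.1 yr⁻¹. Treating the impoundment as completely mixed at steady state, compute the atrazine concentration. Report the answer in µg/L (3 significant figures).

Outflow Q = 0.225 m³/s × 3.156e+07 s/yr = 7.1e+06 m³/yr.
Steady-state CSTR mass balance: W = Q·C + k·V·C, so C = W/(Q + kV).
Q + kV = 7.1e+06 + 8.1·7.34e+08 = 5.953e+09 m³/yr.
C = 31900/5.953e+09 = 5.359e-06 kg/m³ = 0.005359 mg/L = 5.359 µg/L.

5.36 µg/L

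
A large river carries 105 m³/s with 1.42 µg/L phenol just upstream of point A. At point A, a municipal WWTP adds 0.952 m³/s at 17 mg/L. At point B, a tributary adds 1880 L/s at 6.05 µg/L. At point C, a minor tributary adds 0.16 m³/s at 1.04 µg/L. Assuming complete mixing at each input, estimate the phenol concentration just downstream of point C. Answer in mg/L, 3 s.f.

0.151 mg/L

1.42 µg/L = 0.00142 mg/L.
After input A: C = (105·0.00142 + 0.952·17) / 106 = 0.1542 mg/L.
1880 L/s = 1.88 m³/s.
6.05 µg/L = 0.00605 mg/L.
After input B: C = (106·0.1542 + 1.88·0.00605) / 107.8 = 0.1516 mg/L.
1.04 µg/L = 0.00104 mg/L.
After input C: C = (107.8·0.1516 + 0.16·0.00104) / 108 = 0.1514 mg/L.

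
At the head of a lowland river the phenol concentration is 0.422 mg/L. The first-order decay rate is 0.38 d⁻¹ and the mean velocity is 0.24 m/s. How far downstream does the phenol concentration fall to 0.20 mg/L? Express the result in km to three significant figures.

40.7 km

From C = C₀·e^(−kt), t = ln(C₀/C)/k = ln(0.422/0.20)/0.38 = 0.7467/0.38 = 1.965 d.
Distance = v·t = 0.24 m/s × 1.698e+05 s = 4.075e+04 m = 40.75 km.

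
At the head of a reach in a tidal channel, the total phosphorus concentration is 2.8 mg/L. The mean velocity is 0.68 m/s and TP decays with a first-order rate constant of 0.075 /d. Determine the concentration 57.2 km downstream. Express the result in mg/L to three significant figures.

Travel time t = 57.2 km / 0.68 m/s = 5.72e+04/0.68 = 8.412e+04 s = 0.9736 d.
First-order decay: C = 2.8·exp(−0.075·0.9736) = 2.8·0.9296 = 2.603 mg/L.

2.60 mg/L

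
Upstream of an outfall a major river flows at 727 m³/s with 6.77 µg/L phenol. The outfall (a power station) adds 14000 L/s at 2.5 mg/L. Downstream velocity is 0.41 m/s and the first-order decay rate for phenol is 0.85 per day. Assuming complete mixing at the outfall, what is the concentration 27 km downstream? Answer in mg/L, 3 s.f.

14000 L/s = 14 m³/s.
6.77 µg/L = 0.00677 mg/L.
After complete mixing, C₀ = (14·2.5 + 727·0.00677) / 741 = 0.05388 mg/L.
Travel time t = 2.7e+04 m / 0.41 m/s = 6.585e+04 s = 0.7622 d.
C = 0.05388·exp(−0.85·0.7622) = 0.05388·0.5232 = 0.02819 mg/L.

0.0282 mg/L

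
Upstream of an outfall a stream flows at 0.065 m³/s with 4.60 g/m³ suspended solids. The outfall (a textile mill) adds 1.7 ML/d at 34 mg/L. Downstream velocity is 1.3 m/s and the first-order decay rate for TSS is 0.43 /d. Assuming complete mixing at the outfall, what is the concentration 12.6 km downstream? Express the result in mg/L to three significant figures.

1.7 ML/d = 0.01968 m³/s.
After complete mixing, C₀ = (0.01968·34 + 0.065·4.6) / 0.08468 = 11.43 mg/L.
Travel time t = 1.26e+04 m / 1.3 m/s = 9692 s = 0.1122 d.
C = 11.43·exp(−0.43·0.1122) = 11.43·0.9529 = 10.89 mg/L.

10.9 mg/L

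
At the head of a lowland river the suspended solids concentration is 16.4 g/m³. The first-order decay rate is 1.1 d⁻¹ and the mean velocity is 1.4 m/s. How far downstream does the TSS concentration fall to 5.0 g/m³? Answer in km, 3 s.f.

131 km

From C = C₀·e^(−kt), t = ln(C₀/C)/k = ln(16.4/5.0)/1.1 = 1.188/1.1 = 1.08 d.
Distance = v·t = 1.4 m/s × 9.33e+04 s = 1.306e+05 m = 130.6 km.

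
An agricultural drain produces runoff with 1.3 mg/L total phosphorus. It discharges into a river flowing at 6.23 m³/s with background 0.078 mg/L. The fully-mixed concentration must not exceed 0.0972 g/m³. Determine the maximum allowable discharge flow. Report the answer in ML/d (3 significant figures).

Mass balance at complete mixing: C_std·(Q_w + Q_r) = Q_w·C_e + Q_r·C_b.
Rearranging, Q_w = Q_r·(C_std − C_b)/(C_e − C_std) = 6.23·(0.0972 − 0.078) / (1.3 − 0.0972) = 0.09945 m³/s.
= 8.592 ML/d.

8.59 ML/d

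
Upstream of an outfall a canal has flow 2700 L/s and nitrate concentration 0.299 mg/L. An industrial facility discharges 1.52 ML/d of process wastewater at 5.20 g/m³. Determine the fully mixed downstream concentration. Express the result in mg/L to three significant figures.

0.331 mg/L

1.52 ML/d = 0.01759 m³/s.
2700 L/s = 2.7 m³/s.
Conservation of mass across the mixing zone: C = (0.01759·5.2 + 2.7·0.299) / (0.01759 + 2.7) = 0.8988/2.718 = 0.3307 mg/L.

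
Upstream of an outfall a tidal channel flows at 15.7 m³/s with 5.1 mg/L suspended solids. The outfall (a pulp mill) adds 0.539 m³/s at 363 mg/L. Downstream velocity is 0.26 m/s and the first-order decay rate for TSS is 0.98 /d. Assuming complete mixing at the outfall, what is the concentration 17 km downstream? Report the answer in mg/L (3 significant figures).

After complete mixing, C₀ = (0.539·363 + 15.7·5.1) / 16.24 = 16.98 mg/L.
Travel time t = 1.7e+04 m / 0.26 m/s = 6.538e+04 s = 0.7568 d.
C = 16.98·exp(−0.98·0.7568) = 16.98·0.4763 = 8.088 mg/L.

8.09 mg/L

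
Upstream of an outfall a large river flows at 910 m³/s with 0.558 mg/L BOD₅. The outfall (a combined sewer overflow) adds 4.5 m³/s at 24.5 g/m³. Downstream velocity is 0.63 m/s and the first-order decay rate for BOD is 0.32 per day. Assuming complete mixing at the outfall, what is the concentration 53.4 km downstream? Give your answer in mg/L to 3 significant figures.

0.494 mg/L

After complete mixing, C₀ = (4.5·24.5 + 910·0.558) / 914.5 = 0.6758 mg/L.
Travel time t = 5.34e+04 m / 0.63 m/s = 8.476e+04 s = 0.981 d.
C = 0.6758·exp(−0.32·0.981) = 0.6758·0.7306 = 0.4937 mg/L.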